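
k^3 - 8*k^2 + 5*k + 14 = (k - 7)*(k - 2)*(k + 1)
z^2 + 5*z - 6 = (z - 1)*(z + 6)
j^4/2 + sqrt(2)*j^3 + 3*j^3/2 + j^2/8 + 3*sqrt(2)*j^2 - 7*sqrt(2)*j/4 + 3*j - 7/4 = (j/2 + sqrt(2)/2)*(j - 1/2)*(j + 7/2)*(j + sqrt(2))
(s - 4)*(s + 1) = s^2 - 3*s - 4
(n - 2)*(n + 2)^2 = n^3 + 2*n^2 - 4*n - 8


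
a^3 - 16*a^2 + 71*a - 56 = (a - 8)*(a - 7)*(a - 1)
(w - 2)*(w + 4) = w^2 + 2*w - 8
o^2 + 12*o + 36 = (o + 6)^2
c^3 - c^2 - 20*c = c*(c - 5)*(c + 4)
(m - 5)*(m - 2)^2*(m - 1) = m^4 - 10*m^3 + 33*m^2 - 44*m + 20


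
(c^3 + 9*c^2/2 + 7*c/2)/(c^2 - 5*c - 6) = c*(2*c + 7)/(2*(c - 6))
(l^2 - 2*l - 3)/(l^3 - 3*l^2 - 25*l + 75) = (l + 1)/(l^2 - 25)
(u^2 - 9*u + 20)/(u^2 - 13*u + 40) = (u - 4)/(u - 8)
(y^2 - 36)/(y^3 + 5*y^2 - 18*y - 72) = (y - 6)/(y^2 - y - 12)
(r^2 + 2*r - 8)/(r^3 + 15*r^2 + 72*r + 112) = (r - 2)/(r^2 + 11*r + 28)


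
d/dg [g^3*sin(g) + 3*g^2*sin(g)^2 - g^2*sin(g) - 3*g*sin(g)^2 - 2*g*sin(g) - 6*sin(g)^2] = g^3*cos(g) + 3*g^2*sin(g) + 3*g^2*sin(2*g) - g^2*cos(g) - 2*sqrt(2)*g*sin(g + pi/4) - 3*sqrt(2)*g*sin(2*g + pi/4) + 3*g - 2*sin(g) - 6*sin(2*g) + 3*cos(2*g)/2 - 3/2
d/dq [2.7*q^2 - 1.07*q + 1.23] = 5.4*q - 1.07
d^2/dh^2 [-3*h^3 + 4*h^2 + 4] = 8 - 18*h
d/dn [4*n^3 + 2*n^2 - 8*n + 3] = 12*n^2 + 4*n - 8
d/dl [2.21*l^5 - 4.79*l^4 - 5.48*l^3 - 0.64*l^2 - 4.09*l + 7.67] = 11.05*l^4 - 19.16*l^3 - 16.44*l^2 - 1.28*l - 4.09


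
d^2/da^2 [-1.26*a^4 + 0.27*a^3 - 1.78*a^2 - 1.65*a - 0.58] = -15.12*a^2 + 1.62*a - 3.56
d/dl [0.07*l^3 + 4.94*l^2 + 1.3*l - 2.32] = 0.21*l^2 + 9.88*l + 1.3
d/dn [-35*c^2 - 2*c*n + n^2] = -2*c + 2*n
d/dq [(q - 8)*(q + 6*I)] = 2*q - 8 + 6*I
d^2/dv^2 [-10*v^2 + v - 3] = -20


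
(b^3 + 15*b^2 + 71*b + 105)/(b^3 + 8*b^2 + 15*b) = (b + 7)/b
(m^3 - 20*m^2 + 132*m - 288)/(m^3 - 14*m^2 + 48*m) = (m - 6)/m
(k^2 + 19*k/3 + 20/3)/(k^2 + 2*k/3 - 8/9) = 3*(k + 5)/(3*k - 2)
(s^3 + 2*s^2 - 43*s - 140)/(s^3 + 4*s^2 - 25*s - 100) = (s - 7)/(s - 5)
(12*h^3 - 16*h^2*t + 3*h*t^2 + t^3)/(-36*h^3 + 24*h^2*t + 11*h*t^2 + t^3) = (-2*h + t)/(6*h + t)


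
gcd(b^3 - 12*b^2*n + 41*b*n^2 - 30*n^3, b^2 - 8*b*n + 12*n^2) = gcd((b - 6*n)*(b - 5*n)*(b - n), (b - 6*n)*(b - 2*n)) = b - 6*n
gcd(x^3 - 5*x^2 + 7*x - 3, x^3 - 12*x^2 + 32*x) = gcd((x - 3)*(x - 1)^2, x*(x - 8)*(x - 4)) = 1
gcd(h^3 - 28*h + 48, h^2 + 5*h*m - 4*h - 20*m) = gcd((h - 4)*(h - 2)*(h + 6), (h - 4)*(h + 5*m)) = h - 4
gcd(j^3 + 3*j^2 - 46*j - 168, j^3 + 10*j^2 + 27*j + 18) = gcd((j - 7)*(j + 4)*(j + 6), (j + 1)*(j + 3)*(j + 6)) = j + 6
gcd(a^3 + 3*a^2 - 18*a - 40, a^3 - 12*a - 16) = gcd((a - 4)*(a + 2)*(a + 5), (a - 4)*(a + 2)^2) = a^2 - 2*a - 8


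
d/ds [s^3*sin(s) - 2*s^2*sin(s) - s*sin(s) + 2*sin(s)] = s^3*cos(s) + 3*s^2*sin(s) - 2*s^2*cos(s) - 4*s*sin(s) - s*cos(s) - sin(s) + 2*cos(s)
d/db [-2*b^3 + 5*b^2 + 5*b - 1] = -6*b^2 + 10*b + 5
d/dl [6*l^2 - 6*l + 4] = 12*l - 6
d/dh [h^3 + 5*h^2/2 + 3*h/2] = 3*h^2 + 5*h + 3/2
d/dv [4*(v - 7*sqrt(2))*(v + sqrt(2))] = 8*v - 24*sqrt(2)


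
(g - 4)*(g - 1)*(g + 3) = g^3 - 2*g^2 - 11*g + 12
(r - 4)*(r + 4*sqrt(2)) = r^2 - 4*r + 4*sqrt(2)*r - 16*sqrt(2)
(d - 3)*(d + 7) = d^2 + 4*d - 21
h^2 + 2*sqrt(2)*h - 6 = (h - sqrt(2))*(h + 3*sqrt(2))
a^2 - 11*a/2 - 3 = (a - 6)*(a + 1/2)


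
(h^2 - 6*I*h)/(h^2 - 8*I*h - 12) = h/(h - 2*I)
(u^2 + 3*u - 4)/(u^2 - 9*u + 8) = (u + 4)/(u - 8)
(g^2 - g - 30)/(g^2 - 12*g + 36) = (g + 5)/(g - 6)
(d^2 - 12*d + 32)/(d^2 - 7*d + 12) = (d - 8)/(d - 3)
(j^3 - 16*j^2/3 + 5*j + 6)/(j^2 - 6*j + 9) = j + 2/3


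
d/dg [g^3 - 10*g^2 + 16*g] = 3*g^2 - 20*g + 16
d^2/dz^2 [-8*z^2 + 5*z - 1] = -16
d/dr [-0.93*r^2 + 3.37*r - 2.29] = 3.37 - 1.86*r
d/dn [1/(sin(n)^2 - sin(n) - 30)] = (1 - 2*sin(n))*cos(n)/(sin(n) + cos(n)^2 + 29)^2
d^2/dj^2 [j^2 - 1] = 2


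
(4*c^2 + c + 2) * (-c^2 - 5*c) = -4*c^4 - 21*c^3 - 7*c^2 - 10*c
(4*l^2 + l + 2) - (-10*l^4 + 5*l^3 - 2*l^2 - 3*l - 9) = 10*l^4 - 5*l^3 + 6*l^2 + 4*l + 11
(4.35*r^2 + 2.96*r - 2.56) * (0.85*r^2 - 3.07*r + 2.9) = 3.6975*r^4 - 10.8385*r^3 + 1.3518*r^2 + 16.4432*r - 7.424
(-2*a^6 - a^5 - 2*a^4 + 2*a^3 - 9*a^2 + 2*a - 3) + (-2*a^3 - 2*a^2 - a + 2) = -2*a^6 - a^5 - 2*a^4 - 11*a^2 + a - 1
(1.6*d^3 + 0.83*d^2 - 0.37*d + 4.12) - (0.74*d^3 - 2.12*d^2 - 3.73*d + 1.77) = 0.86*d^3 + 2.95*d^2 + 3.36*d + 2.35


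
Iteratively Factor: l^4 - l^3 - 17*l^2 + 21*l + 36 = (l - 3)*(l^3 + 2*l^2 - 11*l - 12) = (l - 3)^2*(l^2 + 5*l + 4) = (l - 3)^2*(l + 4)*(l + 1)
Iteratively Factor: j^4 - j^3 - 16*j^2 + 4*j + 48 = (j - 4)*(j^3 + 3*j^2 - 4*j - 12) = (j - 4)*(j + 2)*(j^2 + j - 6) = (j - 4)*(j + 2)*(j + 3)*(j - 2)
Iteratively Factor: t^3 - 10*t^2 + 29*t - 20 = (t - 1)*(t^2 - 9*t + 20) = (t - 5)*(t - 1)*(t - 4)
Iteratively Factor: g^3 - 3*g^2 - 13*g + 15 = (g - 5)*(g^2 + 2*g - 3) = (g - 5)*(g - 1)*(g + 3)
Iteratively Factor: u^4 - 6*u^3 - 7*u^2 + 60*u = (u)*(u^3 - 6*u^2 - 7*u + 60) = u*(u + 3)*(u^2 - 9*u + 20) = u*(u - 4)*(u + 3)*(u - 5)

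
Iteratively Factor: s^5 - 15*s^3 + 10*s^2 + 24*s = (s + 4)*(s^4 - 4*s^3 + s^2 + 6*s) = s*(s + 4)*(s^3 - 4*s^2 + s + 6) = s*(s - 3)*(s + 4)*(s^2 - s - 2) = s*(s - 3)*(s + 1)*(s + 4)*(s - 2)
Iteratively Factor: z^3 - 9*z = (z + 3)*(z^2 - 3*z) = z*(z + 3)*(z - 3)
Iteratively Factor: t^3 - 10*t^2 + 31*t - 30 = (t - 5)*(t^2 - 5*t + 6) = (t - 5)*(t - 3)*(t - 2)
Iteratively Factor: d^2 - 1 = (d - 1)*(d + 1)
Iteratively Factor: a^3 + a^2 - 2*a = (a)*(a^2 + a - 2) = a*(a - 1)*(a + 2)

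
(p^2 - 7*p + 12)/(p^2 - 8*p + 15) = (p - 4)/(p - 5)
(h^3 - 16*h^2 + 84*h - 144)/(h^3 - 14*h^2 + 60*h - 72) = (h - 4)/(h - 2)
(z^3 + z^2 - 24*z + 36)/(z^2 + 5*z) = (z^3 + z^2 - 24*z + 36)/(z*(z + 5))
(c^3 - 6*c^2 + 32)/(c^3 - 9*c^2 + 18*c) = (c^3 - 6*c^2 + 32)/(c*(c^2 - 9*c + 18))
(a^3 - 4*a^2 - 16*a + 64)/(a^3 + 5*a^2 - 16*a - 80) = (a - 4)/(a + 5)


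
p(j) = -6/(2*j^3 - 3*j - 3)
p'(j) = -6*(3 - 6*j^2)/(2*j^3 - 3*j - 3)^2 = 18*(2*j^2 - 1)/(-2*j^3 + 3*j + 3)^2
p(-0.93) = 3.30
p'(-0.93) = 3.97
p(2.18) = -0.54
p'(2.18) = 1.22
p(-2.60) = 0.20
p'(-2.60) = 0.24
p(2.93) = -0.16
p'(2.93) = 0.20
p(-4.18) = 0.04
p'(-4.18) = 0.03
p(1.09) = 1.63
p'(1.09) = 1.83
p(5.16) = -0.02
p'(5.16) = 0.01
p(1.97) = -0.94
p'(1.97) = 2.99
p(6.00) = -0.01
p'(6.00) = 0.01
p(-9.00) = 0.00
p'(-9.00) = 0.00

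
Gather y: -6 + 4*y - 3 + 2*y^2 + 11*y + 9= 2*y^2 + 15*y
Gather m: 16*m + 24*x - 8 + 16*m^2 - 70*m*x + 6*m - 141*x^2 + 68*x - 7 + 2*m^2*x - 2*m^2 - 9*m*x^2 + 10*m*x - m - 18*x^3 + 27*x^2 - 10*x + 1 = m^2*(2*x + 14) + m*(-9*x^2 - 60*x + 21) - 18*x^3 - 114*x^2 + 82*x - 14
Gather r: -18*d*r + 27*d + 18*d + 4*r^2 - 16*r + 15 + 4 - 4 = 45*d + 4*r^2 + r*(-18*d - 16) + 15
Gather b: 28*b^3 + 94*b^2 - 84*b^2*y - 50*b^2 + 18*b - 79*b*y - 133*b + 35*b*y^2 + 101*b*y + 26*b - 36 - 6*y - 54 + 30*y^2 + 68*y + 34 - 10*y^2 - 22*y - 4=28*b^3 + b^2*(44 - 84*y) + b*(35*y^2 + 22*y - 89) + 20*y^2 + 40*y - 60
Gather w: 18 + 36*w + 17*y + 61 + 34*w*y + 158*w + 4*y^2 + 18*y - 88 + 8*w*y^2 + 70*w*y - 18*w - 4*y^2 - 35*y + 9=w*(8*y^2 + 104*y + 176)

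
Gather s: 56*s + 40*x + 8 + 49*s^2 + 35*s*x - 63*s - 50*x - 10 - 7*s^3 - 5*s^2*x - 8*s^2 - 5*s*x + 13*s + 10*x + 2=-7*s^3 + s^2*(41 - 5*x) + s*(30*x + 6)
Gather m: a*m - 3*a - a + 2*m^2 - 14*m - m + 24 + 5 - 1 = -4*a + 2*m^2 + m*(a - 15) + 28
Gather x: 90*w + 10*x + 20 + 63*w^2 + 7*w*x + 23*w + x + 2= 63*w^2 + 113*w + x*(7*w + 11) + 22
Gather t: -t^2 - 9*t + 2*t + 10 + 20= -t^2 - 7*t + 30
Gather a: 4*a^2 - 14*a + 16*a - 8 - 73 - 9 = 4*a^2 + 2*a - 90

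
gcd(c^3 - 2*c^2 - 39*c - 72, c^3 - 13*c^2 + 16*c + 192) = c^2 - 5*c - 24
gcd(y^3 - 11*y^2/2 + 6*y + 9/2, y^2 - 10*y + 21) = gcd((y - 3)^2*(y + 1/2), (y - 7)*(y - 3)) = y - 3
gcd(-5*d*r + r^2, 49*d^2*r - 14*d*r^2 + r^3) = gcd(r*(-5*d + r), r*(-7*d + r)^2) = r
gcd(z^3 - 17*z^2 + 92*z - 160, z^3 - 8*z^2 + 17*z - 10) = z - 5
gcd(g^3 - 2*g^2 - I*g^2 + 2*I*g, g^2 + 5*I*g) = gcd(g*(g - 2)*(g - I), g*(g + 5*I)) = g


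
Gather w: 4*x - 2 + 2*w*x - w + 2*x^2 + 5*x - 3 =w*(2*x - 1) + 2*x^2 + 9*x - 5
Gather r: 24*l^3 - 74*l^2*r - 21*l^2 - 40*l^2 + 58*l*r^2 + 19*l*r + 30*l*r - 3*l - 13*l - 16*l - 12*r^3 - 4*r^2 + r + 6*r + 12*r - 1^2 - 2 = 24*l^3 - 61*l^2 - 32*l - 12*r^3 + r^2*(58*l - 4) + r*(-74*l^2 + 49*l + 19) - 3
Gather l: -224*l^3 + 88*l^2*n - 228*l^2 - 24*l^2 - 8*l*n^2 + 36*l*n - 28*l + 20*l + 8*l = -224*l^3 + l^2*(88*n - 252) + l*(-8*n^2 + 36*n)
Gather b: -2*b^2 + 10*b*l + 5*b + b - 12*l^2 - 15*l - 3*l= -2*b^2 + b*(10*l + 6) - 12*l^2 - 18*l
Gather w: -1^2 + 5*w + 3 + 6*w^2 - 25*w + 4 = 6*w^2 - 20*w + 6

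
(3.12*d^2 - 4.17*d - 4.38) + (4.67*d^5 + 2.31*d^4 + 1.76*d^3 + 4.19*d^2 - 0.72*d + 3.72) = 4.67*d^5 + 2.31*d^4 + 1.76*d^3 + 7.31*d^2 - 4.89*d - 0.66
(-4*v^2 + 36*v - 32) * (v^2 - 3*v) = -4*v^4 + 48*v^3 - 140*v^2 + 96*v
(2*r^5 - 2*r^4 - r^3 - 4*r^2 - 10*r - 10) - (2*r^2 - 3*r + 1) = 2*r^5 - 2*r^4 - r^3 - 6*r^2 - 7*r - 11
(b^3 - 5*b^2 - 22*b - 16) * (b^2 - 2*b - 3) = b^5 - 7*b^4 - 15*b^3 + 43*b^2 + 98*b + 48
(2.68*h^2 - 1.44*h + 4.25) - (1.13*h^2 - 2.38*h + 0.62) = 1.55*h^2 + 0.94*h + 3.63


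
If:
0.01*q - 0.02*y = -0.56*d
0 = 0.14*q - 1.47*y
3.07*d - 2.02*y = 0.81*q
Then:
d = 0.00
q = 0.00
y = 0.00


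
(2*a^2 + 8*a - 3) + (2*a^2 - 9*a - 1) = 4*a^2 - a - 4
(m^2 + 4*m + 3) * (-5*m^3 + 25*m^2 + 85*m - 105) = -5*m^5 + 5*m^4 + 170*m^3 + 310*m^2 - 165*m - 315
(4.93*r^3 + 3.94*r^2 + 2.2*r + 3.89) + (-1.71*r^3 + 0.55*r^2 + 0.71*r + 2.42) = 3.22*r^3 + 4.49*r^2 + 2.91*r + 6.31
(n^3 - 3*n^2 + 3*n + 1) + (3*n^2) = n^3 + 3*n + 1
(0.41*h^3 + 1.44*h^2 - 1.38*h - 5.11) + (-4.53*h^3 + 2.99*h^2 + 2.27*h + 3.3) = -4.12*h^3 + 4.43*h^2 + 0.89*h - 1.81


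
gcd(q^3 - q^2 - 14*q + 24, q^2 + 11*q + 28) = q + 4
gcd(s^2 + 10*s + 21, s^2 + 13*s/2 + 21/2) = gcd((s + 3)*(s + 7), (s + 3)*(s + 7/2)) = s + 3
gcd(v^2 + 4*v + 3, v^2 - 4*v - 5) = v + 1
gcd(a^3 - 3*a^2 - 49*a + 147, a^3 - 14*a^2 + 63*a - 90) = a - 3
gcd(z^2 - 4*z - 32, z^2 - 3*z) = 1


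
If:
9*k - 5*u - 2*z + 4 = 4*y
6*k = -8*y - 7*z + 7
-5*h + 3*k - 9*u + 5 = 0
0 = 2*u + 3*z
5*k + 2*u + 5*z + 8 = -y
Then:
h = 1151/110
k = -141/44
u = -835/132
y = -163/396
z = 835/198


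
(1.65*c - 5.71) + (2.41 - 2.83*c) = -1.18*c - 3.3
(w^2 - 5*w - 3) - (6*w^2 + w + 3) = -5*w^2 - 6*w - 6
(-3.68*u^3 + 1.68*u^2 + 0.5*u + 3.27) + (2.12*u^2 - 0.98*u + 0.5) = -3.68*u^3 + 3.8*u^2 - 0.48*u + 3.77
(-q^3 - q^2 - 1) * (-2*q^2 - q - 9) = 2*q^5 + 3*q^4 + 10*q^3 + 11*q^2 + q + 9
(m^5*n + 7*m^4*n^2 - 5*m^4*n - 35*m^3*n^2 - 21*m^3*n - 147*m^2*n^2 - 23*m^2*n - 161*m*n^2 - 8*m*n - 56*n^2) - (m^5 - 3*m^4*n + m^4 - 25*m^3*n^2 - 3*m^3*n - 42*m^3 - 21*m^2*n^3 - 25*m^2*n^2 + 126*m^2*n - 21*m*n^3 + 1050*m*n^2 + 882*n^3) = m^5*n - m^5 + 7*m^4*n^2 - 2*m^4*n - m^4 - 10*m^3*n^2 - 18*m^3*n + 42*m^3 + 21*m^2*n^3 - 122*m^2*n^2 - 149*m^2*n + 21*m*n^3 - 1211*m*n^2 - 8*m*n - 882*n^3 - 56*n^2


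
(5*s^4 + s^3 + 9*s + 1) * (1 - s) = -5*s^5 + 4*s^4 + s^3 - 9*s^2 + 8*s + 1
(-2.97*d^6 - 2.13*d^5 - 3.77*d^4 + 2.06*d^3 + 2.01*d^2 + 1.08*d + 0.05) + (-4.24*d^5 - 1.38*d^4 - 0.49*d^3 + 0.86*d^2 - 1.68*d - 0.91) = -2.97*d^6 - 6.37*d^5 - 5.15*d^4 + 1.57*d^3 + 2.87*d^2 - 0.6*d - 0.86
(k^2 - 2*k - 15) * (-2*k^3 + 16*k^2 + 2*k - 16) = -2*k^5 + 20*k^4 - 260*k^2 + 2*k + 240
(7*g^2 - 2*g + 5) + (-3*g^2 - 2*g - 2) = 4*g^2 - 4*g + 3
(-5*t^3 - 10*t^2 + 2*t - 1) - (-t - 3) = -5*t^3 - 10*t^2 + 3*t + 2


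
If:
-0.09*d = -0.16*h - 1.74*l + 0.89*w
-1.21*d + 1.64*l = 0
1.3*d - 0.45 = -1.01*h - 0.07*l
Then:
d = 0.908480032735443*w - 0.0727673404794214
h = 0.542926445086171 - 1.21578585399943*w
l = 0.670280999762126*w - 0.0536880987683536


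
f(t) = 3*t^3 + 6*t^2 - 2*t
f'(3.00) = 115.00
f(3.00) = 129.00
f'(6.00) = 394.00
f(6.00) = 852.00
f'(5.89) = 380.91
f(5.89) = 809.38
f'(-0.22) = -4.20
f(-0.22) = 0.70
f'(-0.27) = -4.58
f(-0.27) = 0.92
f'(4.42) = 226.87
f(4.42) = 367.43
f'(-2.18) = 14.61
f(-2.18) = 1.79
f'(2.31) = 73.74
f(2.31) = 64.38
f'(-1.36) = -1.67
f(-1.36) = 6.27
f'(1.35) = 30.60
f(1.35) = 15.62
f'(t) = 9*t^2 + 12*t - 2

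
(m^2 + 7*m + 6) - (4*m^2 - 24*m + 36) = -3*m^2 + 31*m - 30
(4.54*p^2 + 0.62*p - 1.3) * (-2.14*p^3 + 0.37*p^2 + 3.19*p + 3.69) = -9.7156*p^5 + 0.353*p^4 + 17.494*p^3 + 18.2494*p^2 - 1.8592*p - 4.797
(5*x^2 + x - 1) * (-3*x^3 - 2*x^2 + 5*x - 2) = -15*x^5 - 13*x^4 + 26*x^3 - 3*x^2 - 7*x + 2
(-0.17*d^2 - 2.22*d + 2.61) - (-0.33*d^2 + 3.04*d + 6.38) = 0.16*d^2 - 5.26*d - 3.77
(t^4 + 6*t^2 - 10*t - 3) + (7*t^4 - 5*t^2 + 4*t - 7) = 8*t^4 + t^2 - 6*t - 10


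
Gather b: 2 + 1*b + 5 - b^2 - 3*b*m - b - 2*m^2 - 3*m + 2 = -b^2 - 3*b*m - 2*m^2 - 3*m + 9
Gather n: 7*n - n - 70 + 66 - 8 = 6*n - 12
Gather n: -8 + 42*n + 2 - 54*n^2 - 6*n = -54*n^2 + 36*n - 6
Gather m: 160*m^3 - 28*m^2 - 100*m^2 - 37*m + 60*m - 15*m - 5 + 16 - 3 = 160*m^3 - 128*m^2 + 8*m + 8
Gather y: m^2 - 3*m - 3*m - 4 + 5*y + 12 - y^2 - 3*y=m^2 - 6*m - y^2 + 2*y + 8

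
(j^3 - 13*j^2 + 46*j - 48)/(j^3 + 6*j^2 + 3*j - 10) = (j^3 - 13*j^2 + 46*j - 48)/(j^3 + 6*j^2 + 3*j - 10)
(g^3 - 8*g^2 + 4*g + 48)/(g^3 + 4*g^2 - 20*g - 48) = (g - 6)/(g + 6)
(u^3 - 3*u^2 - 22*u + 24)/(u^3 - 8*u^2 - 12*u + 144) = (u - 1)/(u - 6)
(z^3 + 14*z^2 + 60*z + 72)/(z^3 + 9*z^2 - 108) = (z + 2)/(z - 3)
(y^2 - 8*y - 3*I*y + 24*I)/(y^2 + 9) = (y - 8)/(y + 3*I)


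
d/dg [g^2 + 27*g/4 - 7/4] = 2*g + 27/4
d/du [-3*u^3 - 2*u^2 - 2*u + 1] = -9*u^2 - 4*u - 2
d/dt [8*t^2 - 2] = 16*t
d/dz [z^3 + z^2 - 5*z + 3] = 3*z^2 + 2*z - 5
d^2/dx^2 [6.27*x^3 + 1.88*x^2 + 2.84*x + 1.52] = 37.62*x + 3.76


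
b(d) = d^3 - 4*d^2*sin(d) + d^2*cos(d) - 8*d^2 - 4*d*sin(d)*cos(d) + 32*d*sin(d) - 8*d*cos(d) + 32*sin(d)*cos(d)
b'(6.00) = 70.87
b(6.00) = -99.08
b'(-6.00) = -92.76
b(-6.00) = -502.21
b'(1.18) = 2.94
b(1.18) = 26.81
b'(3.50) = -71.98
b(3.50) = -56.56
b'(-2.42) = 127.70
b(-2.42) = 7.35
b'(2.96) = -53.97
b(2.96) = -22.29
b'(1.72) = -19.09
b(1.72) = 22.06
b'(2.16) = -30.92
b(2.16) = 10.92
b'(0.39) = 30.86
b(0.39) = 11.31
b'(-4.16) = 225.65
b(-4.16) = -430.95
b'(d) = -d^2*sin(d) - 4*d^2*cos(d) + 3*d^2 + 4*d*sin(d)^2 - 4*d*cos(d)^2 + 34*d*cos(d) - 16*d - 32*sin(d)^2 - 4*sin(d)*cos(d) + 32*sin(d) + 32*cos(d)^2 - 8*cos(d)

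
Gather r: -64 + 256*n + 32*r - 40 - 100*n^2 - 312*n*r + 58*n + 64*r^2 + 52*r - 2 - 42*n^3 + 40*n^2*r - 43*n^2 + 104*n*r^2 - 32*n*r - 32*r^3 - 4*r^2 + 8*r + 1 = -42*n^3 - 143*n^2 + 314*n - 32*r^3 + r^2*(104*n + 60) + r*(40*n^2 - 344*n + 92) - 105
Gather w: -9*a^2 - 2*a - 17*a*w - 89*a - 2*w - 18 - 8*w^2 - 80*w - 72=-9*a^2 - 91*a - 8*w^2 + w*(-17*a - 82) - 90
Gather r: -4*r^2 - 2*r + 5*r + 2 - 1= -4*r^2 + 3*r + 1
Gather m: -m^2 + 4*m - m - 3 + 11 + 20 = -m^2 + 3*m + 28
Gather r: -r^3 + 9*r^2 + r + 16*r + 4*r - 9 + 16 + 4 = -r^3 + 9*r^2 + 21*r + 11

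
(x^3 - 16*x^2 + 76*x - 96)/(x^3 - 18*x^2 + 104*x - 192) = (x - 2)/(x - 4)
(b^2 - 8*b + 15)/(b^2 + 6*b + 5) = (b^2 - 8*b + 15)/(b^2 + 6*b + 5)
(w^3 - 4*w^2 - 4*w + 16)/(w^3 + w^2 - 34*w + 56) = (w + 2)/(w + 7)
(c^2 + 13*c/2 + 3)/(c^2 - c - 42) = (c + 1/2)/(c - 7)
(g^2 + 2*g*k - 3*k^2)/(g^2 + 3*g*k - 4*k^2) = (g + 3*k)/(g + 4*k)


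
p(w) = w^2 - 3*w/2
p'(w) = 2*w - 3/2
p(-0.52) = 1.05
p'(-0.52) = -2.54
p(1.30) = -0.26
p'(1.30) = 1.10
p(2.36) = 2.03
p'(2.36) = 3.22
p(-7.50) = 67.50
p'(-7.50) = -16.50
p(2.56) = 2.71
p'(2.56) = 3.62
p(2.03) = 1.08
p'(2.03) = 2.56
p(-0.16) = 0.27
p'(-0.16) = -1.82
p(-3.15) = 14.65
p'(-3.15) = -7.80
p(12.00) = 126.00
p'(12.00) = 22.50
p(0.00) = 0.00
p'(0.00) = -1.50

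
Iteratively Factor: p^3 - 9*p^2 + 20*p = (p - 5)*(p^2 - 4*p) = (p - 5)*(p - 4)*(p)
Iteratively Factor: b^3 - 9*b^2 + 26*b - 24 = (b - 2)*(b^2 - 7*b + 12) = (b - 4)*(b - 2)*(b - 3)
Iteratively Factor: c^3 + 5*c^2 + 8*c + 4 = (c + 2)*(c^2 + 3*c + 2) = (c + 2)^2*(c + 1)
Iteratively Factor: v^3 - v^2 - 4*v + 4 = (v + 2)*(v^2 - 3*v + 2) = (v - 1)*(v + 2)*(v - 2)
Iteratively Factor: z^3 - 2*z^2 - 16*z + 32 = (z - 4)*(z^2 + 2*z - 8) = (z - 4)*(z - 2)*(z + 4)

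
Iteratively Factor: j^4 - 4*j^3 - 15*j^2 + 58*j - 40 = (j - 1)*(j^3 - 3*j^2 - 18*j + 40) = (j - 5)*(j - 1)*(j^2 + 2*j - 8) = (j - 5)*(j - 2)*(j - 1)*(j + 4)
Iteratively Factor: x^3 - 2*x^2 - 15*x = (x)*(x^2 - 2*x - 15) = x*(x + 3)*(x - 5)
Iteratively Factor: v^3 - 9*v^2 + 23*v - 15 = (v - 5)*(v^2 - 4*v + 3) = (v - 5)*(v - 3)*(v - 1)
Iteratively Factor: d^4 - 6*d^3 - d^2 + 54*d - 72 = (d + 3)*(d^3 - 9*d^2 + 26*d - 24) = (d - 3)*(d + 3)*(d^2 - 6*d + 8) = (d - 3)*(d - 2)*(d + 3)*(d - 4)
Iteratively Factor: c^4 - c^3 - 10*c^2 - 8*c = (c - 4)*(c^3 + 3*c^2 + 2*c) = (c - 4)*(c + 1)*(c^2 + 2*c) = c*(c - 4)*(c + 1)*(c + 2)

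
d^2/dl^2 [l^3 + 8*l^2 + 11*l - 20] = 6*l + 16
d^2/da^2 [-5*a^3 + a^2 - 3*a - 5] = 2 - 30*a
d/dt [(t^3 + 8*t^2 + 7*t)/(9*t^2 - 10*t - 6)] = (9*t^4 - 20*t^3 - 161*t^2 - 96*t - 42)/(81*t^4 - 180*t^3 - 8*t^2 + 120*t + 36)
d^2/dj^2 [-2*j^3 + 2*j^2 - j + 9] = 4 - 12*j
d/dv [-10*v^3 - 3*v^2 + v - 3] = -30*v^2 - 6*v + 1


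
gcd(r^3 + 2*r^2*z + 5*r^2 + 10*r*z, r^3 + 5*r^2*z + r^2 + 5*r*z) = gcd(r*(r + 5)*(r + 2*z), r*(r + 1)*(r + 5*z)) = r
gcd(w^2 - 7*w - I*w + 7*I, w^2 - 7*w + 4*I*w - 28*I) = w - 7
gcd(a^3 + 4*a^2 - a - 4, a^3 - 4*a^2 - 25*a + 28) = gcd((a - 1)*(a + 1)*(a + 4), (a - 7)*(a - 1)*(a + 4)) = a^2 + 3*a - 4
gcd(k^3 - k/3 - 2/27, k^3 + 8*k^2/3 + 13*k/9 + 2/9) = k^2 + 2*k/3 + 1/9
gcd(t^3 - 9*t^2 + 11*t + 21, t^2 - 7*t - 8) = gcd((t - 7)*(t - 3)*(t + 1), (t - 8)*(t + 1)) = t + 1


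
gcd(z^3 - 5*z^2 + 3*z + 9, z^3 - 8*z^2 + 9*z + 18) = z^2 - 2*z - 3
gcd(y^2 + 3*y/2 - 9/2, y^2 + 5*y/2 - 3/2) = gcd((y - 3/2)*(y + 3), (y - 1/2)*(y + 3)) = y + 3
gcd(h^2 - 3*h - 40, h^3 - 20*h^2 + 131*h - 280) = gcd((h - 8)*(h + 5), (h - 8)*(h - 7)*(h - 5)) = h - 8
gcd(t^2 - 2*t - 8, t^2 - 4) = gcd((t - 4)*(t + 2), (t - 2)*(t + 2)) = t + 2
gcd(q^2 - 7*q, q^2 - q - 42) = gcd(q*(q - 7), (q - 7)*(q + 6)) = q - 7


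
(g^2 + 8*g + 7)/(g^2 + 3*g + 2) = (g + 7)/(g + 2)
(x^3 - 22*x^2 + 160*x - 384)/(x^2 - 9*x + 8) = (x^2 - 14*x + 48)/(x - 1)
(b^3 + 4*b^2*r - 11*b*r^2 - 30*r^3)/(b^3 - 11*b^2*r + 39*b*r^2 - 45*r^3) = (b^2 + 7*b*r + 10*r^2)/(b^2 - 8*b*r + 15*r^2)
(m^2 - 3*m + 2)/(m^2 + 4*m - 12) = (m - 1)/(m + 6)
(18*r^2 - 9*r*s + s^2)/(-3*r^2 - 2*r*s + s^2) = (-6*r + s)/(r + s)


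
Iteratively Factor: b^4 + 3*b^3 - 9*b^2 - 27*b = (b - 3)*(b^3 + 6*b^2 + 9*b) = (b - 3)*(b + 3)*(b^2 + 3*b) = b*(b - 3)*(b + 3)*(b + 3)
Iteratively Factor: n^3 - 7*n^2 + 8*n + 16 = (n + 1)*(n^2 - 8*n + 16) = (n - 4)*(n + 1)*(n - 4)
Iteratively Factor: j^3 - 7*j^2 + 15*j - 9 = (j - 1)*(j^2 - 6*j + 9) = (j - 3)*(j - 1)*(j - 3)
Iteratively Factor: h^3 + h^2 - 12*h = (h - 3)*(h^2 + 4*h) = h*(h - 3)*(h + 4)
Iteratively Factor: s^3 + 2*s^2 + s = (s + 1)*(s^2 + s) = (s + 1)^2*(s)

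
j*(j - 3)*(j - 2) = j^3 - 5*j^2 + 6*j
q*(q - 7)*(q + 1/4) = q^3 - 27*q^2/4 - 7*q/4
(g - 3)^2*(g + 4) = g^3 - 2*g^2 - 15*g + 36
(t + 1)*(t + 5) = t^2 + 6*t + 5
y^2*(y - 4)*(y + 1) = y^4 - 3*y^3 - 4*y^2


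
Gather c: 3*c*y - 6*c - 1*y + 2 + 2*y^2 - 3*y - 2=c*(3*y - 6) + 2*y^2 - 4*y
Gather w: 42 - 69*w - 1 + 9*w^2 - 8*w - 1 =9*w^2 - 77*w + 40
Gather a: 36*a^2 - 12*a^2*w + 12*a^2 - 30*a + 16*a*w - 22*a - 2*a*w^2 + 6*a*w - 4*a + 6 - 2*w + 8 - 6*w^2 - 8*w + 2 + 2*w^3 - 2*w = a^2*(48 - 12*w) + a*(-2*w^2 + 22*w - 56) + 2*w^3 - 6*w^2 - 12*w + 16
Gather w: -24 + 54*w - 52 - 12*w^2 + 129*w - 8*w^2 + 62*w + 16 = -20*w^2 + 245*w - 60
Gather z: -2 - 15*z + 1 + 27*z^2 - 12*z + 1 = 27*z^2 - 27*z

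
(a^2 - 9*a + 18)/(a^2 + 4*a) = (a^2 - 9*a + 18)/(a*(a + 4))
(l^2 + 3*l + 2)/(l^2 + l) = (l + 2)/l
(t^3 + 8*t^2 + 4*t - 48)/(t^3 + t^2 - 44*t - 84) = (t^2 + 2*t - 8)/(t^2 - 5*t - 14)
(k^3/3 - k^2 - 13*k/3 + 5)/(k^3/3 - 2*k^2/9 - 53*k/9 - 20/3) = 3*(k - 1)/(3*k + 4)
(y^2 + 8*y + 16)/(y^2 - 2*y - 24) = (y + 4)/(y - 6)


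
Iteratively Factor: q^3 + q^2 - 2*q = (q + 2)*(q^2 - q) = q*(q + 2)*(q - 1)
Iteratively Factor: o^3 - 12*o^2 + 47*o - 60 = (o - 4)*(o^2 - 8*o + 15) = (o - 5)*(o - 4)*(o - 3)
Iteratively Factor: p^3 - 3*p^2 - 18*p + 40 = (p + 4)*(p^2 - 7*p + 10) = (p - 5)*(p + 4)*(p - 2)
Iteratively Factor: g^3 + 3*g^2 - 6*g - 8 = (g + 1)*(g^2 + 2*g - 8) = (g + 1)*(g + 4)*(g - 2)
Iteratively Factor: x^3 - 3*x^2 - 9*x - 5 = (x + 1)*(x^2 - 4*x - 5) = (x + 1)^2*(x - 5)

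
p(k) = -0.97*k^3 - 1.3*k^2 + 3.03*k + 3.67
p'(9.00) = -256.08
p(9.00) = -781.49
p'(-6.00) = -86.13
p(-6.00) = 148.21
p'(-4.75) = -50.28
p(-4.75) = 63.90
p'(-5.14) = -60.49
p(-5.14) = 85.47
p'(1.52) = -7.65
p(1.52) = 1.87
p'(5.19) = -88.85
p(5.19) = -151.23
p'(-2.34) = -6.82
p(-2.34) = 1.89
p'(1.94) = -12.97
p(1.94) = -2.43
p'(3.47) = -41.03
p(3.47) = -42.00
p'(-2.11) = -4.44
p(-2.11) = 0.60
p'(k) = -2.91*k^2 - 2.6*k + 3.03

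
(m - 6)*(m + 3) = m^2 - 3*m - 18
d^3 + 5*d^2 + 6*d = d*(d + 2)*(d + 3)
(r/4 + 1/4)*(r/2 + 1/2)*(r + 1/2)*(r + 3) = r^4/8 + 11*r^3/16 + 19*r^2/16 + 13*r/16 + 3/16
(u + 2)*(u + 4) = u^2 + 6*u + 8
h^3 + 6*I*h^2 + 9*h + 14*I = (h - 2*I)*(h + I)*(h + 7*I)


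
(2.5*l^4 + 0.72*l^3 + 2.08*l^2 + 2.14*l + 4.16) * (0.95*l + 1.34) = 2.375*l^5 + 4.034*l^4 + 2.9408*l^3 + 4.8202*l^2 + 6.8196*l + 5.5744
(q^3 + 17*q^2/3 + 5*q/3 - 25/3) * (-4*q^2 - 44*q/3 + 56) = -4*q^5 - 112*q^4/3 - 304*q^3/9 + 2936*q^2/9 + 1940*q/9 - 1400/3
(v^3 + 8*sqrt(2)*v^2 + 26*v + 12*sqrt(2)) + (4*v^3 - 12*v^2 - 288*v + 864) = 5*v^3 - 12*v^2 + 8*sqrt(2)*v^2 - 262*v + 12*sqrt(2) + 864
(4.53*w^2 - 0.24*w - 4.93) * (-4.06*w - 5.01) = -18.3918*w^3 - 21.7209*w^2 + 21.2182*w + 24.6993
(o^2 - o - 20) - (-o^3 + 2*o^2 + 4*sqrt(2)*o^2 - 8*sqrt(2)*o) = o^3 - 4*sqrt(2)*o^2 - o^2 - o + 8*sqrt(2)*o - 20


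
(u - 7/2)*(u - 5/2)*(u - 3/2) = u^3 - 15*u^2/2 + 71*u/4 - 105/8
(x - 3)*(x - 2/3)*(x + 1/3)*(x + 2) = x^4 - 4*x^3/3 - 53*x^2/9 + 20*x/9 + 4/3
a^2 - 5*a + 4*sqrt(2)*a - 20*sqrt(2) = (a - 5)*(a + 4*sqrt(2))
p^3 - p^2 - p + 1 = (p - 1)^2*(p + 1)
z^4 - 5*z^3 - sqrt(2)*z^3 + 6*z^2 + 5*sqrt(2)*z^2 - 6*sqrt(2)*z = z*(z - 3)*(z - 2)*(z - sqrt(2))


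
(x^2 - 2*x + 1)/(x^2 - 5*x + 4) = (x - 1)/(x - 4)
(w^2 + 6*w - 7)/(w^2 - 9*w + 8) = (w + 7)/(w - 8)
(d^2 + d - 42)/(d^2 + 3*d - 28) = (d - 6)/(d - 4)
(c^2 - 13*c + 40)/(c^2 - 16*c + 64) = (c - 5)/(c - 8)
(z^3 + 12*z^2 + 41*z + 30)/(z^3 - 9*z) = (z^3 + 12*z^2 + 41*z + 30)/(z*(z^2 - 9))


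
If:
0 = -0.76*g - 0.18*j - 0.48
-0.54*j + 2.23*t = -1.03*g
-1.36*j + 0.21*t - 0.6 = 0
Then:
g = -0.53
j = -0.42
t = 0.14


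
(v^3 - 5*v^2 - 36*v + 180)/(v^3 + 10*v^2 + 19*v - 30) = (v^2 - 11*v + 30)/(v^2 + 4*v - 5)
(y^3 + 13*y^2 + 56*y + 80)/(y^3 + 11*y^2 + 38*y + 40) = (y + 4)/(y + 2)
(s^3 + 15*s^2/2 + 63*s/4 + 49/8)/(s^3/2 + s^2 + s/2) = (8*s^3 + 60*s^2 + 126*s + 49)/(4*s*(s^2 + 2*s + 1))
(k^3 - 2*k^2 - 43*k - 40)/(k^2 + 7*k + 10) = (k^2 - 7*k - 8)/(k + 2)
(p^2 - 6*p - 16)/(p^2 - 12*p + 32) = (p + 2)/(p - 4)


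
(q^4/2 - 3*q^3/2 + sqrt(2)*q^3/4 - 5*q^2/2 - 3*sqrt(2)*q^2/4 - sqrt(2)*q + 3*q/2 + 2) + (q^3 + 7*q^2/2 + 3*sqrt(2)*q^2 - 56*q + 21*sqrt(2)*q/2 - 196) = q^4/2 - q^3/2 + sqrt(2)*q^3/4 + q^2 + 9*sqrt(2)*q^2/4 - 109*q/2 + 19*sqrt(2)*q/2 - 194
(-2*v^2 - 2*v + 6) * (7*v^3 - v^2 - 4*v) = -14*v^5 - 12*v^4 + 52*v^3 + 2*v^2 - 24*v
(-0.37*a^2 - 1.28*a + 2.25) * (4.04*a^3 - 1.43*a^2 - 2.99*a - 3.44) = -1.4948*a^5 - 4.6421*a^4 + 12.0267*a^3 + 1.8825*a^2 - 2.3243*a - 7.74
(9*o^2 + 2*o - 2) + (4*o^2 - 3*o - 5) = 13*o^2 - o - 7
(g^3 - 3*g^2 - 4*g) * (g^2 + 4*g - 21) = g^5 + g^4 - 37*g^3 + 47*g^2 + 84*g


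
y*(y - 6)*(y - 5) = y^3 - 11*y^2 + 30*y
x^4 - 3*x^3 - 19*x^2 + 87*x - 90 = (x - 3)^2*(x - 2)*(x + 5)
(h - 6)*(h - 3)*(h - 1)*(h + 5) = h^4 - 5*h^3 - 23*h^2 + 117*h - 90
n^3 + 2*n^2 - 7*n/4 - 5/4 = (n - 1)*(n + 1/2)*(n + 5/2)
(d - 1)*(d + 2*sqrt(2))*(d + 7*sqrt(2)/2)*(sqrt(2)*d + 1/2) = sqrt(2)*d^4 - sqrt(2)*d^3 + 23*d^3/2 - 23*d^2/2 + 67*sqrt(2)*d^2/4 - 67*sqrt(2)*d/4 + 7*d - 7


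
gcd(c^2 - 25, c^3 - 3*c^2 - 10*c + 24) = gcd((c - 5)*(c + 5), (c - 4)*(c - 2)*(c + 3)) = 1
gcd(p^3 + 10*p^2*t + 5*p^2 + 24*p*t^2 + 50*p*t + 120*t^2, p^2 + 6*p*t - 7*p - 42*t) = p + 6*t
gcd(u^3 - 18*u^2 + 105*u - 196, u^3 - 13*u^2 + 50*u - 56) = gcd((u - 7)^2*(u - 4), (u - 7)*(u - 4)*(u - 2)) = u^2 - 11*u + 28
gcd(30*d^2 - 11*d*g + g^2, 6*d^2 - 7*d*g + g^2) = 6*d - g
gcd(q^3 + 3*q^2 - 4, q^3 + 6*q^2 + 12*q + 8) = q^2 + 4*q + 4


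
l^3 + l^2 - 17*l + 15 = (l - 3)*(l - 1)*(l + 5)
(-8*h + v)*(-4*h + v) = 32*h^2 - 12*h*v + v^2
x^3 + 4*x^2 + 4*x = x*(x + 2)^2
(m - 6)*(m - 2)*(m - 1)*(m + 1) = m^4 - 8*m^3 + 11*m^2 + 8*m - 12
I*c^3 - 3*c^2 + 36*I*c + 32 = (c - 4*I)*(c + 8*I)*(I*c + 1)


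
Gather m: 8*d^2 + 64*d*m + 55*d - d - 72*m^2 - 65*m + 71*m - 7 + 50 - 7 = 8*d^2 + 54*d - 72*m^2 + m*(64*d + 6) + 36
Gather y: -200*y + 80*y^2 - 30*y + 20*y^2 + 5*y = 100*y^2 - 225*y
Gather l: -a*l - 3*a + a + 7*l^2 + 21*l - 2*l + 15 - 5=-2*a + 7*l^2 + l*(19 - a) + 10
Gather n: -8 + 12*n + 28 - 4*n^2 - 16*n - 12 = -4*n^2 - 4*n + 8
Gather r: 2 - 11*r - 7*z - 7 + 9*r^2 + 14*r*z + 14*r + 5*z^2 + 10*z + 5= 9*r^2 + r*(14*z + 3) + 5*z^2 + 3*z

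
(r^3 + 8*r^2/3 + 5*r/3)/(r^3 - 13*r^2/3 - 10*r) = (r + 1)/(r - 6)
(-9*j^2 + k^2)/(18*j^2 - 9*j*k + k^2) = (-3*j - k)/(6*j - k)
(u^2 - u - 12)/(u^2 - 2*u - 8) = (u + 3)/(u + 2)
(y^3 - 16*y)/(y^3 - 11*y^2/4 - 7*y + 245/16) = 16*y*(y^2 - 16)/(16*y^3 - 44*y^2 - 112*y + 245)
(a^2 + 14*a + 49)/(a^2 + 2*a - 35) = (a + 7)/(a - 5)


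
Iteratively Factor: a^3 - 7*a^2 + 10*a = (a - 2)*(a^2 - 5*a) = (a - 5)*(a - 2)*(a)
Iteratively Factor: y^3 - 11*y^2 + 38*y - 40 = (y - 4)*(y^2 - 7*y + 10) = (y - 5)*(y - 4)*(y - 2)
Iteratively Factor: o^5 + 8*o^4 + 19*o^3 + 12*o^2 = (o + 1)*(o^4 + 7*o^3 + 12*o^2) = (o + 1)*(o + 3)*(o^3 + 4*o^2) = o*(o + 1)*(o + 3)*(o^2 + 4*o) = o^2*(o + 1)*(o + 3)*(o + 4)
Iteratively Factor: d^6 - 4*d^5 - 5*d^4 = (d)*(d^5 - 4*d^4 - 5*d^3) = d^2*(d^4 - 4*d^3 - 5*d^2) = d^3*(d^3 - 4*d^2 - 5*d) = d^4*(d^2 - 4*d - 5) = d^4*(d - 5)*(d + 1)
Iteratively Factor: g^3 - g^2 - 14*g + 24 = (g - 2)*(g^2 + g - 12) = (g - 3)*(g - 2)*(g + 4)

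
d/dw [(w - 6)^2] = 2*w - 12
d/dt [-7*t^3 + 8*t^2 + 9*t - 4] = -21*t^2 + 16*t + 9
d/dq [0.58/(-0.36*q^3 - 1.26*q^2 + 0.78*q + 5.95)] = (0.6264*q^2 + 1.4616*q - 0.4524)/(0.36*q^3 + 1.26*q^2 - 0.78*q - 5.95)^2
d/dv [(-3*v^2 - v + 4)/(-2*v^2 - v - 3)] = (v^2 + 34*v + 7)/(4*v^4 + 4*v^3 + 13*v^2 + 6*v + 9)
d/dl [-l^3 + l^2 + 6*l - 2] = -3*l^2 + 2*l + 6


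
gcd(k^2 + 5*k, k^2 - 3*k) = k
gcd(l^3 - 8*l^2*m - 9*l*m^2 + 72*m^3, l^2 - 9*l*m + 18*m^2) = l - 3*m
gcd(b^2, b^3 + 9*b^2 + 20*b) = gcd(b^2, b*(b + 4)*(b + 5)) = b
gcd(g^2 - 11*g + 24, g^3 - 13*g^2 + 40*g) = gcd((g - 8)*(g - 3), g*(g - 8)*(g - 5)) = g - 8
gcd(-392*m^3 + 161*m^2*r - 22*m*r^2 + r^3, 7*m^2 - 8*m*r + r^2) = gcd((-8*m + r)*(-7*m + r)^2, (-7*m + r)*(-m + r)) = -7*m + r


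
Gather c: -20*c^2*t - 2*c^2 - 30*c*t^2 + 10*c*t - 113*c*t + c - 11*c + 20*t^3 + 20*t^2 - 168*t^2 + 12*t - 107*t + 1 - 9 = c^2*(-20*t - 2) + c*(-30*t^2 - 103*t - 10) + 20*t^3 - 148*t^2 - 95*t - 8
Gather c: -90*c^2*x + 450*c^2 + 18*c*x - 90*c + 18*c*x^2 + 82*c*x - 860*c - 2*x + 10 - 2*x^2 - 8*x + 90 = c^2*(450 - 90*x) + c*(18*x^2 + 100*x - 950) - 2*x^2 - 10*x + 100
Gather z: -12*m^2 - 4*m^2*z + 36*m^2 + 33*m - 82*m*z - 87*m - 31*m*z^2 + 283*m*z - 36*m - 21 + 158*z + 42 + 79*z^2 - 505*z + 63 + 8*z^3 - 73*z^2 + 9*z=24*m^2 - 90*m + 8*z^3 + z^2*(6 - 31*m) + z*(-4*m^2 + 201*m - 338) + 84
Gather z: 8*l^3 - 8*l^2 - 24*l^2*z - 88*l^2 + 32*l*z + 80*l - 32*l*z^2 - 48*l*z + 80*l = 8*l^3 - 96*l^2 - 32*l*z^2 + 160*l + z*(-24*l^2 - 16*l)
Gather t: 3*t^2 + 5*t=3*t^2 + 5*t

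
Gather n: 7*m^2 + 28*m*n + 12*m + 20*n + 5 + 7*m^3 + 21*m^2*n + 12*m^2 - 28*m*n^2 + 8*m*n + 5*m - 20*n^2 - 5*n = 7*m^3 + 19*m^2 + 17*m + n^2*(-28*m - 20) + n*(21*m^2 + 36*m + 15) + 5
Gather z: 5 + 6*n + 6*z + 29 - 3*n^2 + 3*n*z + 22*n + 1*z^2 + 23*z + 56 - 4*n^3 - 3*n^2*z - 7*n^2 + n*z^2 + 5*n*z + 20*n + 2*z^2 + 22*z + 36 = -4*n^3 - 10*n^2 + 48*n + z^2*(n + 3) + z*(-3*n^2 + 8*n + 51) + 126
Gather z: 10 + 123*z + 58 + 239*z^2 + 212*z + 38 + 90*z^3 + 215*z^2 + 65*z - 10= 90*z^3 + 454*z^2 + 400*z + 96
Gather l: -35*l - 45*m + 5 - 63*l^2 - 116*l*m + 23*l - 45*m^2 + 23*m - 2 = -63*l^2 + l*(-116*m - 12) - 45*m^2 - 22*m + 3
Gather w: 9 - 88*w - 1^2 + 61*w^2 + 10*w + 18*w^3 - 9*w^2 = 18*w^3 + 52*w^2 - 78*w + 8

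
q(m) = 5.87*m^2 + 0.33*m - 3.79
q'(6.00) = 70.77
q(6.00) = 209.51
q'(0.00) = 0.33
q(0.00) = -3.79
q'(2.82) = 33.44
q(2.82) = 43.82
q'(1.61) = 19.23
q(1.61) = 11.96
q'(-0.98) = -11.18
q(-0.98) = 1.52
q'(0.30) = 3.85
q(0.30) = -3.16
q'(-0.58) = -6.48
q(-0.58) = -2.01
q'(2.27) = 26.98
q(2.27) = 27.21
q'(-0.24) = -2.49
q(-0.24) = -3.53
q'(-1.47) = -16.93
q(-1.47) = 8.41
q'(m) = 11.74*m + 0.33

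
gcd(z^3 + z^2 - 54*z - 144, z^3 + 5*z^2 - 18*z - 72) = z^2 + 9*z + 18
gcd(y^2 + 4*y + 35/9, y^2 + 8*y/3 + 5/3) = y + 5/3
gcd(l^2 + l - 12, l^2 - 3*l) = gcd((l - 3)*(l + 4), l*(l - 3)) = l - 3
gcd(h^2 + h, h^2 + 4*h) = h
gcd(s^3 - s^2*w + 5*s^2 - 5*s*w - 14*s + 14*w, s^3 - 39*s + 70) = s^2 + 5*s - 14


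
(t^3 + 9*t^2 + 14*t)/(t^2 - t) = (t^2 + 9*t + 14)/(t - 1)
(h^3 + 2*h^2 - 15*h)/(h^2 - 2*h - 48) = h*(-h^2 - 2*h + 15)/(-h^2 + 2*h + 48)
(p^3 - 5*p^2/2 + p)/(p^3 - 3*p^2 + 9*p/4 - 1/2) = 2*p/(2*p - 1)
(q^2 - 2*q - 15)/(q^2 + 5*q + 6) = (q - 5)/(q + 2)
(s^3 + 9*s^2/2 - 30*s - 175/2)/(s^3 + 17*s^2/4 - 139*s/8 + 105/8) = 4*(2*s^2 - 5*s - 25)/(8*s^2 - 22*s + 15)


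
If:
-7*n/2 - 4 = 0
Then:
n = -8/7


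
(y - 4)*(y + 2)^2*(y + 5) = y^4 + 5*y^3 - 12*y^2 - 76*y - 80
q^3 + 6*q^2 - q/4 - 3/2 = (q - 1/2)*(q + 1/2)*(q + 6)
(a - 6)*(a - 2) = a^2 - 8*a + 12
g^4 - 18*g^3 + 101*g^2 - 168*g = g*(g - 8)*(g - 7)*(g - 3)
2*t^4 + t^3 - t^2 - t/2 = t*(t - sqrt(2)/2)*(sqrt(2)*t + 1)*(sqrt(2)*t + sqrt(2)/2)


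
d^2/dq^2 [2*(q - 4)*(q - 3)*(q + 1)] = 12*q - 24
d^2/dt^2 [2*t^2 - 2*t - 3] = 4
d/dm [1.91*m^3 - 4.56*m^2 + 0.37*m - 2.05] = 5.73*m^2 - 9.12*m + 0.37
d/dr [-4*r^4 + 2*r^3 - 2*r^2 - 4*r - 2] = -16*r^3 + 6*r^2 - 4*r - 4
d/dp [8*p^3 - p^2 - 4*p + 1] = 24*p^2 - 2*p - 4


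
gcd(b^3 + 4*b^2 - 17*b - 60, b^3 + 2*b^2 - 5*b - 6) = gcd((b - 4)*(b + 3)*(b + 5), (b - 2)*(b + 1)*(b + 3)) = b + 3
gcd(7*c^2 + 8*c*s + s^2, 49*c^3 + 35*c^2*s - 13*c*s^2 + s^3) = c + s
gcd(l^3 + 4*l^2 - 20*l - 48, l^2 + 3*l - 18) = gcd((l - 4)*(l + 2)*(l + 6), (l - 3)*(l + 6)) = l + 6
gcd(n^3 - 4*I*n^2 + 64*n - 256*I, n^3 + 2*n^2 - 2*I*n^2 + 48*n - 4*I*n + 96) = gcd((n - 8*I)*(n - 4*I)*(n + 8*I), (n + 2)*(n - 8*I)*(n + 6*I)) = n - 8*I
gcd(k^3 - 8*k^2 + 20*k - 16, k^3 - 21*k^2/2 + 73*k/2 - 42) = k - 4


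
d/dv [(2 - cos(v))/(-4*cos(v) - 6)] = -7*sin(v)/(2*(2*cos(v) + 3)^2)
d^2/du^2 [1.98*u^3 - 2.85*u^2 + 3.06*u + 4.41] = 11.88*u - 5.7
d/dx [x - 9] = 1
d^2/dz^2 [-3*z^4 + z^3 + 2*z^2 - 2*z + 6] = -36*z^2 + 6*z + 4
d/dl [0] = 0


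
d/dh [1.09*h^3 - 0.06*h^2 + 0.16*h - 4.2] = 3.27*h^2 - 0.12*h + 0.16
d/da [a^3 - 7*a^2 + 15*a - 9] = 3*a^2 - 14*a + 15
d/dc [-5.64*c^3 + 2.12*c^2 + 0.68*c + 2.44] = -16.92*c^2 + 4.24*c + 0.68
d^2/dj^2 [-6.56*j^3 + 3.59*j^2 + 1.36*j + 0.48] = 7.18 - 39.36*j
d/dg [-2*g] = -2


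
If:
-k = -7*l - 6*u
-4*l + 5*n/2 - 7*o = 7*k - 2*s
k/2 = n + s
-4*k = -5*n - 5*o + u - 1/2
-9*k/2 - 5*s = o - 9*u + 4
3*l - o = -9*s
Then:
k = 707/13098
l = -3356/6549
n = -2225/13098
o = 2047/8732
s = 1719/8732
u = 5299/8732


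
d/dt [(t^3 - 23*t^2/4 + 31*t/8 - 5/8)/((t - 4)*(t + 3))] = (8*t^4 - 16*t^3 - 273*t^2 + 1114*t - 377)/(8*(t^4 - 2*t^3 - 23*t^2 + 24*t + 144))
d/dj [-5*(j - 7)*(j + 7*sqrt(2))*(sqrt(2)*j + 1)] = -15*sqrt(2)*j^2 - 150*j + 70*sqrt(2)*j - 35*sqrt(2) + 525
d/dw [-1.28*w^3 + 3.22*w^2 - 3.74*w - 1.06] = -3.84*w^2 + 6.44*w - 3.74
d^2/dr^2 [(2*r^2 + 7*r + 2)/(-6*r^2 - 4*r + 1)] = 4*(-102*r^3 - 126*r^2 - 135*r - 37)/(216*r^6 + 432*r^5 + 180*r^4 - 80*r^3 - 30*r^2 + 12*r - 1)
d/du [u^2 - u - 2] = 2*u - 1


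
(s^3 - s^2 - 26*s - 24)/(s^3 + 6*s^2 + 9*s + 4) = (s - 6)/(s + 1)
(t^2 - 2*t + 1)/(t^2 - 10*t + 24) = (t^2 - 2*t + 1)/(t^2 - 10*t + 24)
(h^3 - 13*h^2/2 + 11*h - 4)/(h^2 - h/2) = h - 6 + 8/h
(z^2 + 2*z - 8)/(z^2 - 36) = (z^2 + 2*z - 8)/(z^2 - 36)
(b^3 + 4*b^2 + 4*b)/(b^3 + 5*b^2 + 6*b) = (b + 2)/(b + 3)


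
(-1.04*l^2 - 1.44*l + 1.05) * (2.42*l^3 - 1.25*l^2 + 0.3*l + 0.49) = -2.5168*l^5 - 2.1848*l^4 + 4.029*l^3 - 2.2541*l^2 - 0.3906*l + 0.5145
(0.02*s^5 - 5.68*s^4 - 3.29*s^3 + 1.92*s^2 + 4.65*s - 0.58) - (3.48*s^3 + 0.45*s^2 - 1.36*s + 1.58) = 0.02*s^5 - 5.68*s^4 - 6.77*s^3 + 1.47*s^2 + 6.01*s - 2.16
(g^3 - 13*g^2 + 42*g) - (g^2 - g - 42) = g^3 - 14*g^2 + 43*g + 42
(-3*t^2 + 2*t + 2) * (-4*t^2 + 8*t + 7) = 12*t^4 - 32*t^3 - 13*t^2 + 30*t + 14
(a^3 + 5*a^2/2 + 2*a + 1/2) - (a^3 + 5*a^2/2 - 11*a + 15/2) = 13*a - 7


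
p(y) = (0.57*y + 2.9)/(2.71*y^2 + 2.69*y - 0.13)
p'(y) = (-5.42*y - 2.69)*(0.57*y + 2.9)/(2.71*y^2 + 2.69*y - 0.13)^2 + 0.57/(2.71*y^2 + 2.69*y - 0.13) = (1.5447*y^2 + 1.5333*y - (0.57*y + 2.9)*(5.42*y + 2.69) - 0.0741)/(2.71*y^2 + 2.69*y - 0.13)^2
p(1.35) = 0.43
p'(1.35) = -0.45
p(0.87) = 0.80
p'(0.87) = -1.25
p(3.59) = 0.11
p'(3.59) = -0.04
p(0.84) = 0.84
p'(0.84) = -1.36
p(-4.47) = 0.01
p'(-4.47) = 0.02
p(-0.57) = -3.29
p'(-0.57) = 0.95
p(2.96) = 0.15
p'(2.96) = -0.07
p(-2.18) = 0.24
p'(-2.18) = 0.40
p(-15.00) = -0.01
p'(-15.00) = -0.00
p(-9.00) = -0.01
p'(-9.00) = 0.00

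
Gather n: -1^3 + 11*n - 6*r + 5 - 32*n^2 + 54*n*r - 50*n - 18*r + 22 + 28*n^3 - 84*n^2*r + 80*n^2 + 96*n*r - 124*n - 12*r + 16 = 28*n^3 + n^2*(48 - 84*r) + n*(150*r - 163) - 36*r + 42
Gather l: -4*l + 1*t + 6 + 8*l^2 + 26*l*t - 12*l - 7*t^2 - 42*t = 8*l^2 + l*(26*t - 16) - 7*t^2 - 41*t + 6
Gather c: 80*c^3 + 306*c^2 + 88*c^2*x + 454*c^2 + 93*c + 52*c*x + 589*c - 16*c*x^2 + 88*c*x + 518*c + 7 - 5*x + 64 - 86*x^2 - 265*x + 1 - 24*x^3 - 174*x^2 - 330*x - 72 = 80*c^3 + c^2*(88*x + 760) + c*(-16*x^2 + 140*x + 1200) - 24*x^3 - 260*x^2 - 600*x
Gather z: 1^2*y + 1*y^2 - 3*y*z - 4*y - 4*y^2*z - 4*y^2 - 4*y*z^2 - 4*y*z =-3*y^2 - 4*y*z^2 - 3*y + z*(-4*y^2 - 7*y)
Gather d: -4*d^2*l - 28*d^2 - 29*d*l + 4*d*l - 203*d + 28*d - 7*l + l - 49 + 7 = d^2*(-4*l - 28) + d*(-25*l - 175) - 6*l - 42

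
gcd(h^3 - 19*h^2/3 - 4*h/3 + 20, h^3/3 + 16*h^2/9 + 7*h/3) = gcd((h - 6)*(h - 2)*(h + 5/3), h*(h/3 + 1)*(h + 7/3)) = 1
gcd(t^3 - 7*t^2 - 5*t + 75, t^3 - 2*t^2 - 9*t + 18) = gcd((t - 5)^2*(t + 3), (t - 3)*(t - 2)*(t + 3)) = t + 3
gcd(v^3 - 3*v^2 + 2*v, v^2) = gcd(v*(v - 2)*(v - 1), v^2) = v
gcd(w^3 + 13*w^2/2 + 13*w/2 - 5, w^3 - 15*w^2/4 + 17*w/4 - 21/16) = w - 1/2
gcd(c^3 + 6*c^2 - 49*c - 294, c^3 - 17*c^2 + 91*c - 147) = c - 7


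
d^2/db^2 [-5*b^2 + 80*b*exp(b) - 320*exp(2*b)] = 80*b*exp(b) - 1280*exp(2*b) + 160*exp(b) - 10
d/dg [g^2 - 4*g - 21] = 2*g - 4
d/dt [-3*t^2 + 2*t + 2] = 2 - 6*t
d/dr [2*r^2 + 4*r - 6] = 4*r + 4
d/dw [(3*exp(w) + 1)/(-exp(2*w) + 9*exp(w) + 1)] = (3*exp(2*w) + 2*exp(w) - 6)*exp(w)/(exp(4*w) - 18*exp(3*w) + 79*exp(2*w) + 18*exp(w) + 1)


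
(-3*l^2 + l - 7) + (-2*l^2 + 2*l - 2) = -5*l^2 + 3*l - 9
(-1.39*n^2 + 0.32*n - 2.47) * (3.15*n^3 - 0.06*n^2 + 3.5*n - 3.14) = -4.3785*n^5 + 1.0914*n^4 - 12.6647*n^3 + 5.6328*n^2 - 9.6498*n + 7.7558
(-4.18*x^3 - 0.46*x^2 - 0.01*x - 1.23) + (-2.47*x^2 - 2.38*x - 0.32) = -4.18*x^3 - 2.93*x^2 - 2.39*x - 1.55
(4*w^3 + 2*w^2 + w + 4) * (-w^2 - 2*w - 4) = -4*w^5 - 10*w^4 - 21*w^3 - 14*w^2 - 12*w - 16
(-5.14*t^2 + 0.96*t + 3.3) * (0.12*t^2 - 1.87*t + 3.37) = -0.6168*t^4 + 9.727*t^3 - 18.721*t^2 - 2.9358*t + 11.121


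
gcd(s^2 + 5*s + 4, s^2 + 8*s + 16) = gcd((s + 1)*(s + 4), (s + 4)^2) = s + 4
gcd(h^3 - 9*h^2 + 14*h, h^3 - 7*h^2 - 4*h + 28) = h^2 - 9*h + 14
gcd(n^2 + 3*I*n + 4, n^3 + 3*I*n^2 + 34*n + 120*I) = n + 4*I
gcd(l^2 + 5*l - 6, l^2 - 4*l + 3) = l - 1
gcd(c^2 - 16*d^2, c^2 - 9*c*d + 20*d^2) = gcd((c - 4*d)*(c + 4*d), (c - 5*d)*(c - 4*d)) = c - 4*d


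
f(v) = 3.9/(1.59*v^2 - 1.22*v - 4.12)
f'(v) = 3.9*(1.22 - 3.18*v)/(1.59*v^2 - 1.22*v - 4.12)^2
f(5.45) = 0.11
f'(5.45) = -0.05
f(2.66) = 1.00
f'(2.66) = -1.87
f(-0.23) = -1.04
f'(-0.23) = 0.54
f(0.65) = -0.92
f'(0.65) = -0.18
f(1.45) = -1.53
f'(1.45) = -2.04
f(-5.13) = 0.09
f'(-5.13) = 0.04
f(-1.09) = -4.33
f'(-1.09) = 22.51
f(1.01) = -1.05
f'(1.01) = -0.56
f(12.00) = 0.02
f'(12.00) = -0.00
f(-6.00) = 0.06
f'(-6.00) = 0.02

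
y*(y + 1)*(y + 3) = y^3 + 4*y^2 + 3*y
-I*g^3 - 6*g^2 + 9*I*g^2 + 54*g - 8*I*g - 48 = (g - 8)*(g - 6*I)*(-I*g + I)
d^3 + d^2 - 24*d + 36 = (d - 3)*(d - 2)*(d + 6)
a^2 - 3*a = a*(a - 3)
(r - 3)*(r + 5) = r^2 + 2*r - 15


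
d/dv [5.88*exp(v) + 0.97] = 5.88*exp(v)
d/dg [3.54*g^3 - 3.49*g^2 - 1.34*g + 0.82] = 10.62*g^2 - 6.98*g - 1.34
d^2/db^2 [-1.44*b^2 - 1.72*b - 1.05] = -2.88000000000000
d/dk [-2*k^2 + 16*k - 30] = 16 - 4*k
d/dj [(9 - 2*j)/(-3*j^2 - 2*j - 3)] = 6*(-j^2 + 9*j + 4)/(9*j^4 + 12*j^3 + 22*j^2 + 12*j + 9)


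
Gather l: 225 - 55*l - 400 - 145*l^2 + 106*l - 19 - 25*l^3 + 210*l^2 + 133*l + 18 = -25*l^3 + 65*l^2 + 184*l - 176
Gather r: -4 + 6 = 2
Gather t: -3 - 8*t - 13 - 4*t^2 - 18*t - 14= -4*t^2 - 26*t - 30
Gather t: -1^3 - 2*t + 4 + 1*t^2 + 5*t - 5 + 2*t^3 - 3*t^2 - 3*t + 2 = 2*t^3 - 2*t^2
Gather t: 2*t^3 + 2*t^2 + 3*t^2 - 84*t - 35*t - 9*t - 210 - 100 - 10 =2*t^3 + 5*t^2 - 128*t - 320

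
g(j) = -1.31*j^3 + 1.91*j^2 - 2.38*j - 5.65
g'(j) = -3.93*j^2 + 3.82*j - 2.38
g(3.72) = -55.51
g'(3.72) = -42.55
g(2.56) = -21.20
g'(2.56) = -18.36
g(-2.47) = 31.62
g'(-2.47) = -35.79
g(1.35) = -8.61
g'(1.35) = -4.39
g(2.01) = -13.36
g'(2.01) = -10.58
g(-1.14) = 1.49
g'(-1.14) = -11.84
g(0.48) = -6.50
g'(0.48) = -1.45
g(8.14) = -605.02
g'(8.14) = -231.69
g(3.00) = -30.97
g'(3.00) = -26.29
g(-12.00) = 2561.63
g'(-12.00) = -614.14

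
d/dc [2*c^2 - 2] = 4*c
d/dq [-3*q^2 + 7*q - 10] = 7 - 6*q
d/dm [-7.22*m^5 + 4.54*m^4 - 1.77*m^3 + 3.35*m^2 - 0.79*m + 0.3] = -36.1*m^4 + 18.16*m^3 - 5.31*m^2 + 6.7*m - 0.79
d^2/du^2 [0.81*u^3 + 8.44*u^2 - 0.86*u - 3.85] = 4.86*u + 16.88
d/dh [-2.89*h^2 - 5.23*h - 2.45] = -5.78*h - 5.23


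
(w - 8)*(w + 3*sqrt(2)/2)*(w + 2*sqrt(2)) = w^3 - 8*w^2 + 7*sqrt(2)*w^2/2 - 28*sqrt(2)*w + 6*w - 48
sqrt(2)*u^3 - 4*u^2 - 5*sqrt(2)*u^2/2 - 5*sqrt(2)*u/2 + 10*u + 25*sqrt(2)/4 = (u - 5/2)*(u - 5*sqrt(2)/2)*(sqrt(2)*u + 1)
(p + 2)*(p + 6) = p^2 + 8*p + 12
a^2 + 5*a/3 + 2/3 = (a + 2/3)*(a + 1)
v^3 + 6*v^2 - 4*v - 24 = (v - 2)*(v + 2)*(v + 6)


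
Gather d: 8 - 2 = 6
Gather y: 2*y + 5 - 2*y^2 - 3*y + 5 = -2*y^2 - y + 10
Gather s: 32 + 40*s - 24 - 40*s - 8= 0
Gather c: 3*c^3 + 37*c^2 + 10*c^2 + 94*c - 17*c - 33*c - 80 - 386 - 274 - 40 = 3*c^3 + 47*c^2 + 44*c - 780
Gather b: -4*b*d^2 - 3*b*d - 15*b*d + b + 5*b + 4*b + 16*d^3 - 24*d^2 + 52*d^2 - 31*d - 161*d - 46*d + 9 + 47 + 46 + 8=b*(-4*d^2 - 18*d + 10) + 16*d^3 + 28*d^2 - 238*d + 110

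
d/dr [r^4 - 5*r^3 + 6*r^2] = r*(4*r^2 - 15*r + 12)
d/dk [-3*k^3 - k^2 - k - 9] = -9*k^2 - 2*k - 1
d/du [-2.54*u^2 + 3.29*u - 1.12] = 3.29 - 5.08*u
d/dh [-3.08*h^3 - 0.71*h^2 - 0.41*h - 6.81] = -9.24*h^2 - 1.42*h - 0.41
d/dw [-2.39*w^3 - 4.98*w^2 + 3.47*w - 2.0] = -7.17*w^2 - 9.96*w + 3.47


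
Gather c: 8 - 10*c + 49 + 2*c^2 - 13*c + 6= 2*c^2 - 23*c + 63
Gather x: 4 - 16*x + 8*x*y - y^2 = x*(8*y - 16) - y^2 + 4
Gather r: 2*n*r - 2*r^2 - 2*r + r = -2*r^2 + r*(2*n - 1)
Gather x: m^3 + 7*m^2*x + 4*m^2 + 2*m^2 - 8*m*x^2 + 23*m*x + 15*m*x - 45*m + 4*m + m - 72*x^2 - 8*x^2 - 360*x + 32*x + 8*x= m^3 + 6*m^2 - 40*m + x^2*(-8*m - 80) + x*(7*m^2 + 38*m - 320)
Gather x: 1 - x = 1 - x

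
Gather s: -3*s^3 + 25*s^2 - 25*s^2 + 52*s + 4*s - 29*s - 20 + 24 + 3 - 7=-3*s^3 + 27*s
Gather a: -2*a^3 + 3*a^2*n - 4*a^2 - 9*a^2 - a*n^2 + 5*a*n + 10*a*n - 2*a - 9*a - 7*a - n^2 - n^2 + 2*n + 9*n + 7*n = -2*a^3 + a^2*(3*n - 13) + a*(-n^2 + 15*n - 18) - 2*n^2 + 18*n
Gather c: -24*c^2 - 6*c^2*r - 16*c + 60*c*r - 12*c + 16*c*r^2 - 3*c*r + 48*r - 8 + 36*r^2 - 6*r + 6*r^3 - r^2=c^2*(-6*r - 24) + c*(16*r^2 + 57*r - 28) + 6*r^3 + 35*r^2 + 42*r - 8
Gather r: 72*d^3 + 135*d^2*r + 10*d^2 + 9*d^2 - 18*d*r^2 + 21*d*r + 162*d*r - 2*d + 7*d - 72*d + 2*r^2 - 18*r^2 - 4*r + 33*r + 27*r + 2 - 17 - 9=72*d^3 + 19*d^2 - 67*d + r^2*(-18*d - 16) + r*(135*d^2 + 183*d + 56) - 24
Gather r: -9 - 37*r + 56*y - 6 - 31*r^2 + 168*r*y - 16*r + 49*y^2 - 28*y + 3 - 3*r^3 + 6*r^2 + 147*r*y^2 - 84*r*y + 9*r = -3*r^3 - 25*r^2 + r*(147*y^2 + 84*y - 44) + 49*y^2 + 28*y - 12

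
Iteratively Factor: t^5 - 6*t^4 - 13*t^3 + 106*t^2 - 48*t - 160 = (t - 5)*(t^4 - t^3 - 18*t^2 + 16*t + 32) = (t - 5)*(t - 4)*(t^3 + 3*t^2 - 6*t - 8) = (t - 5)*(t - 4)*(t + 4)*(t^2 - t - 2) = (t - 5)*(t - 4)*(t + 1)*(t + 4)*(t - 2)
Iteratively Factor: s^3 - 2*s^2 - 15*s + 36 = (s - 3)*(s^2 + s - 12) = (s - 3)*(s + 4)*(s - 3)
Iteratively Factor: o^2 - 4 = (o + 2)*(o - 2)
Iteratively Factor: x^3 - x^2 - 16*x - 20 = (x - 5)*(x^2 + 4*x + 4) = (x - 5)*(x + 2)*(x + 2)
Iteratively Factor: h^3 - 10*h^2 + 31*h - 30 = (h - 5)*(h^2 - 5*h + 6) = (h - 5)*(h - 3)*(h - 2)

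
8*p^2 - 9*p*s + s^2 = (-8*p + s)*(-p + s)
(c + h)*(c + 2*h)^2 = c^3 + 5*c^2*h + 8*c*h^2 + 4*h^3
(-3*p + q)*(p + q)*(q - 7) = -3*p^2*q + 21*p^2 - 2*p*q^2 + 14*p*q + q^3 - 7*q^2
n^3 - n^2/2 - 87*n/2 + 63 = (n - 6)*(n - 3/2)*(n + 7)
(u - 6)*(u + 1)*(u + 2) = u^3 - 3*u^2 - 16*u - 12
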